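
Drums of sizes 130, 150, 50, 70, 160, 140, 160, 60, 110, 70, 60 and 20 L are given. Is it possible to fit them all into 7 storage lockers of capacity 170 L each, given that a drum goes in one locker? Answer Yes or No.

Total = 1180 L; ⌈1180/170⌉ = 7.
The bound of 7 does not rule out 7, but exhaustive search shows no assignment into 7 storage lockers of capacity 170 L exists — the minimum is 8.

No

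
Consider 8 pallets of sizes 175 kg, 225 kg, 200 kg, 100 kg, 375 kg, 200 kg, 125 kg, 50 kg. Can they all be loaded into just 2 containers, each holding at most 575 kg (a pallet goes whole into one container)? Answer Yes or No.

No

Total = 1450 kg; ⌈1450/575⌉ = 3.
At least 3 containers are required, but only 2 are allowed.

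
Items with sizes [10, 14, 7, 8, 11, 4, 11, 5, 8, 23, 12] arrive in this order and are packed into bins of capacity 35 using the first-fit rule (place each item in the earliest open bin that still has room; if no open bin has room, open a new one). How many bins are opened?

4

  10 → bin 1 (new)  [load 10/35]
  14 → bin 1  [load 24/35]
  7 → bin 1  [load 31/35]
  8 → bin 2 (new)  [load 8/35]
  11 → bin 2  [load 19/35]
  4 → bin 1  [load 35/35]
  11 → bin 2  [load 30/35]
  5 → bin 2  [load 35/35]
  8 → bin 3 (new)  [load 8/35]
  23 → bin 3  [load 31/35]
  12 → bin 4 (new)  [load 12/35]
4 bins opened.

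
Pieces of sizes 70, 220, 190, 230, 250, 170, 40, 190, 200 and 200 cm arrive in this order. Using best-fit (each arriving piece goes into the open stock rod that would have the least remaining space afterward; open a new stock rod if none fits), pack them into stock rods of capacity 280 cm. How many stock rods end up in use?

8

  70 → stock rod 1 (new)  [load 70/280]
  220 → stock rod 2 (new)  [load 220/280]
  190 → stock rod 1  [load 260/280]
  230 → stock rod 3 (new)  [load 230/280]
  250 → stock rod 4 (new)  [load 250/280]
  170 → stock rod 5 (new)  [load 170/280]
  40 → stock rod 3  [load 270/280]
  190 → stock rod 6 (new)  [load 190/280]
  200 → stock rod 7 (new)  [load 200/280]
  200 → stock rod 8 (new)  [load 200/280]
8 stock rods opened.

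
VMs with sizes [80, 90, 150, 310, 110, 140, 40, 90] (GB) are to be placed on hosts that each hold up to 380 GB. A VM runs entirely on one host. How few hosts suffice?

3

Total = 310 + 150 + 140 + 110 + 90 + 90 + 80 + 40 = 1010 GB.
Lower bound: ⌈1010/380⌉ = 3 hosts.
A packing using 3 hosts:
  host 1: 310 + 40 = 350
  host 2: 150 + 140 + 90 = 380
  host 3: 110 + 90 + 80 = 280
This matches the lower bound, so 3 is optimal.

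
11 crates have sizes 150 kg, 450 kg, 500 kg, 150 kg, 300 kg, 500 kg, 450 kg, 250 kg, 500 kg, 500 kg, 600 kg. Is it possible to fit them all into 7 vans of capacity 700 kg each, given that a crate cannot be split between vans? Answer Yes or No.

No

Total = 4350 kg; ⌈4350/700⌉ = 7.
The bound of 7 does not rule out 7, but exhaustive search shows no assignment into 7 vans of capacity 700 kg exists — the minimum is 8.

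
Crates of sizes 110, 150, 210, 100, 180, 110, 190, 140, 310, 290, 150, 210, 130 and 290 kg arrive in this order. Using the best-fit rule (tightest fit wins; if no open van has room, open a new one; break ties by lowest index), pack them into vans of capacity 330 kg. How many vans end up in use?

  110 → van 1 (new)  [load 110/330]
  150 → van 1  [load 260/330]
  210 → van 2 (new)  [load 210/330]
  100 → van 2  [load 310/330]
  180 → van 3 (new)  [load 180/330]
  110 → van 3  [load 290/330]
  190 → van 4 (new)  [load 190/330]
  140 → van 4  [load 330/330]
  310 → van 5 (new)  [load 310/330]
  290 → van 6 (new)  [load 290/330]
  150 → van 7 (new)  [load 150/330]
  210 → van 8 (new)  [load 210/330]
  130 → van 7  [load 280/330]
  290 → van 9 (new)  [load 290/330]
9 vans opened.

9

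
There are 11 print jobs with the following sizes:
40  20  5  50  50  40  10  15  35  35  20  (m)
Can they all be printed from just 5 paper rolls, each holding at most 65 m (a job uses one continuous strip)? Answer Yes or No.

No

Total = 320 m; ⌈320/65⌉ = 5.
6 print jobs each exceed half the capacity and cannot share a roll, forcing at least 6 paper rolls.
At least 6 paper rolls are required, but only 5 are allowed.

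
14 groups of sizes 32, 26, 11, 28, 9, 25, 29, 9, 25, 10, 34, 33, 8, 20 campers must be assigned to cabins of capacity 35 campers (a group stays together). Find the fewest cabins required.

Total = 34 + 33 + 32 + 29 + 28 + 26 + 25 + 25 + 20 + 11 + 10 + 9 + 9 + 8 = 299 campers.
Lower bound: ⌈299/35⌉ = 9 cabins.
A packing using 10 cabins:
  cabin 1: 34 = 34
  cabin 2: 33 = 33
  cabin 3: 32 = 32
  cabin 4: 29 = 29
  cabin 5: 28 = 28
  cabin 6: 26 + 9 = 35
  cabin 7: 25 + 10 = 35
  cabin 8: 25 + 9 = 34
  cabin 9: 20 + 11 = 31
  cabin 10: 8 = 8
No arrangement into 9 cabins stays within capacity, so 10 is optimal.

10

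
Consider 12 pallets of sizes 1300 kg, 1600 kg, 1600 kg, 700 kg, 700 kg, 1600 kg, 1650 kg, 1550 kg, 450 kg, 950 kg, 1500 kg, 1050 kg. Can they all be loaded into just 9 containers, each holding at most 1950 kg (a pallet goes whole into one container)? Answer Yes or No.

Yes

A valid assignment using 9 containers:
  container 1: 1650 = 1650
  container 2: 1600 = 1600
  container 3: 1600 = 1600
  container 4: 1600 = 1600
  container 5: 1550 = 1550
  container 6: 1500 + 450 = 1950
  container 7: 1300 = 1300
  container 8: 1050 + 700 = 1750
  container 9: 950 + 700 = 1650
Every load is within 1950 kg, so 9 containers suffice.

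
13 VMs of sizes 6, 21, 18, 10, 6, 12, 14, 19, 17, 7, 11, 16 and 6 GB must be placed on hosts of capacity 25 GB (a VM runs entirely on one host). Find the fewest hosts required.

7

Total = 21 + 19 + 18 + 17 + 16 + 14 + 12 + 11 + 10 + 7 + 6 + 6 + 6 = 163 GB.
Lower bound: ⌈163/25⌉ = 7 hosts.
A packing using 7 hosts:
  host 1: 21 = 21
  host 2: 19 + 6 = 25
  host 3: 18 + 7 = 25
  host 4: 17 + 6 = 23
  host 5: 16 + 6 = 22
  host 6: 14 + 11 = 25
  host 7: 12 + 10 = 22
This matches the lower bound, so 7 is optimal.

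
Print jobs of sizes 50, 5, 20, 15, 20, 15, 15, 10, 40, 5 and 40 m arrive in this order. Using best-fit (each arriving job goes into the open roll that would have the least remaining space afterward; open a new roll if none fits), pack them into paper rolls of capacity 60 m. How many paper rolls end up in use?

  50 → roll 1 (new)  [load 50/60]
  5 → roll 1  [load 55/60]
  20 → roll 2 (new)  [load 20/60]
  15 → roll 2  [load 35/60]
  20 → roll 2  [load 55/60]
  15 → roll 3 (new)  [load 15/60]
  15 → roll 3  [load 30/60]
  10 → roll 3  [load 40/60]
  40 → roll 4 (new)  [load 40/60]
  5 → roll 1  [load 60/60]
  40 → roll 5 (new)  [load 40/60]
5 paper rolls opened.

5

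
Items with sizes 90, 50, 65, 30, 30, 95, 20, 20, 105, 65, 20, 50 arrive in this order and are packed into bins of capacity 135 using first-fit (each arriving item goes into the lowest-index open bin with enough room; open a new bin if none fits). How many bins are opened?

5

  90 → bin 1 (new)  [load 90/135]
  50 → bin 2 (new)  [load 50/135]
  65 → bin 2  [load 115/135]
  30 → bin 1  [load 120/135]
  30 → bin 3 (new)  [load 30/135]
  95 → bin 3  [load 125/135]
  20 → bin 2  [load 135/135]
  20 → bin 4 (new)  [load 20/135]
  105 → bin 4  [load 125/135]
  65 → bin 5 (new)  [load 65/135]
  20 → bin 5  [load 85/135]
  50 → bin 5  [load 135/135]
5 bins opened.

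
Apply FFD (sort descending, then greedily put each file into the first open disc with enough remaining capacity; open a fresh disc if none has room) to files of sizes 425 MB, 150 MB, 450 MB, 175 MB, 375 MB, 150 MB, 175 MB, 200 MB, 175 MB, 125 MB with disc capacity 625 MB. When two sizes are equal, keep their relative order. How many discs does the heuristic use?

Sorted descending: 450, 425, 375, 200, 175, 175, 175, 150, 150, 125.
  450 → disc 1 (new)  [load 450/625]
  425 → disc 2 (new)  [load 425/625]
  375 → disc 3 (new)  [load 375/625]
  200 → disc 2  [load 625/625]
  175 → disc 1  [load 625/625]
  175 → disc 3  [load 550/625]
  175 → disc 4 (new)  [load 175/625]
  150 → disc 4  [load 325/625]
  150 → disc 4  [load 475/625]
  125 → disc 4  [load 600/625]
4 discs opened.

4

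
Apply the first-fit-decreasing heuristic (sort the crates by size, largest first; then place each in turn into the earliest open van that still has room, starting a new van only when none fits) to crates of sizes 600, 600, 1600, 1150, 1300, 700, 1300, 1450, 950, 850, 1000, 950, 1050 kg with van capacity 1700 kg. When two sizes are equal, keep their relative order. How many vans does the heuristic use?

10

Sorted descending: 1600, 1450, 1300, 1300, 1150, 1050, 1000, 950, 950, 850, 700, 600, 600.
  1600 → van 1 (new)  [load 1600/1700]
  1450 → van 2 (new)  [load 1450/1700]
  1300 → van 3 (new)  [load 1300/1700]
  1300 → van 4 (new)  [load 1300/1700]
  1150 → van 5 (new)  [load 1150/1700]
  1050 → van 6 (new)  [load 1050/1700]
  1000 → van 7 (new)  [load 1000/1700]
  950 → van 8 (new)  [load 950/1700]
  950 → van 9 (new)  [load 950/1700]
  850 → van 10 (new)  [load 850/1700]
  700 → van 7  [load 1700/1700]
  600 → van 6  [load 1650/1700]
  600 → van 8  [load 1550/1700]
10 vans opened.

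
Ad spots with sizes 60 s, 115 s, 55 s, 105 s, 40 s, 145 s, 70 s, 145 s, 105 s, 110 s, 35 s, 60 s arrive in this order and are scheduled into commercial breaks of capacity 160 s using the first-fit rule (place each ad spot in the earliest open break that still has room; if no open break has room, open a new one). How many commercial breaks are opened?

  60 → break 1 (new)  [load 60/160]
  115 → break 2 (new)  [load 115/160]
  55 → break 1  [load 115/160]
  105 → break 3 (new)  [load 105/160]
  40 → break 1  [load 155/160]
  145 → break 4 (new)  [load 145/160]
  70 → break 5 (new)  [load 70/160]
  145 → break 6 (new)  [load 145/160]
  105 → break 7 (new)  [load 105/160]
  110 → break 8 (new)  [load 110/160]
  35 → break 2  [load 150/160]
  60 → break 5  [load 130/160]
8 commercial breaks opened.

8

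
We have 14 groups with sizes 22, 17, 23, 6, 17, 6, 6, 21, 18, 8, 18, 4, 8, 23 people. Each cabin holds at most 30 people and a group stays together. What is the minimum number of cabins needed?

8

Total = 23 + 23 + 22 + 21 + 18 + 18 + 17 + 17 + 8 + 8 + 6 + 6 + 6 + 4 = 197 people.
Lower bound: ⌈197/30⌉ = 7 cabins.
Also, 8 groups each exceed 15 people, and no two of those can share a cabin, so at least 8 cabins are needed.
A packing using 8 cabins:
  cabin 1: 23 + 6 = 29
  cabin 2: 23 + 6 = 29
  cabin 3: 22 + 8 = 30
  cabin 4: 21 + 8 = 29
  cabin 5: 18 + 6 + 4 = 28
  cabin 6: 18 = 18
  cabin 7: 17 = 17
  cabin 8: 17 = 17
This matches the lower bound, so 8 is optimal.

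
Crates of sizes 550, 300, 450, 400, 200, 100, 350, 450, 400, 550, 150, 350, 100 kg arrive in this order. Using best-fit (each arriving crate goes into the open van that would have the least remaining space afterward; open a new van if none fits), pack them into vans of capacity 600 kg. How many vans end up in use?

  550 → van 1 (new)  [load 550/600]
  300 → van 2 (new)  [load 300/600]
  450 → van 3 (new)  [load 450/600]
  400 → van 4 (new)  [load 400/600]
  200 → van 4  [load 600/600]
  100 → van 3  [load 550/600]
  350 → van 5 (new)  [load 350/600]
  450 → van 6 (new)  [load 450/600]
  400 → van 7 (new)  [load 400/600]
  550 → van 8 (new)  [load 550/600]
  150 → van 6  [load 600/600]
  350 → van 9 (new)  [load 350/600]
  100 → van 7  [load 500/600]
9 vans opened.

9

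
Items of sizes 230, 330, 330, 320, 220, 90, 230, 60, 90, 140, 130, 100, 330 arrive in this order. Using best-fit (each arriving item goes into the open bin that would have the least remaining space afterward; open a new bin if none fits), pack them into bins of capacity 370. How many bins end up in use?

  230 → bin 1 (new)  [load 230/370]
  330 → bin 2 (new)  [load 330/370]
  330 → bin 3 (new)  [load 330/370]
  320 → bin 4 (new)  [load 320/370]
  220 → bin 5 (new)  [load 220/370]
  90 → bin 1  [load 320/370]
  230 → bin 6 (new)  [load 230/370]
  60 → bin 6  [load 290/370]
  90 → bin 5  [load 310/370]
  140 → bin 7 (new)  [load 140/370]
  130 → bin 7  [load 270/370]
  100 → bin 7  [load 370/370]
  330 → bin 8 (new)  [load 330/370]
8 bins opened.

8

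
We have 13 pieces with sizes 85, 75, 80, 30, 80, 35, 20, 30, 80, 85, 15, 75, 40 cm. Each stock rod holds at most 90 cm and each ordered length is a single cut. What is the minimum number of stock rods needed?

9

Total = 85 + 85 + 80 + 80 + 80 + 75 + 75 + 40 + 35 + 30 + 30 + 20 + 15 = 730 cm.
Lower bound: ⌈730/90⌉ = 9 stock rods.
A packing using 9 stock rods:
  stock rod 1: 85 = 85
  stock rod 2: 85 = 85
  stock rod 3: 80 = 80
  stock rod 4: 80 = 80
  stock rod 5: 80 = 80
  stock rod 6: 75 + 15 = 90
  stock rod 7: 75 = 75
  stock rod 8: 40 + 35 = 75
  stock rod 9: 30 + 30 + 20 = 80
This matches the lower bound, so 9 is optimal.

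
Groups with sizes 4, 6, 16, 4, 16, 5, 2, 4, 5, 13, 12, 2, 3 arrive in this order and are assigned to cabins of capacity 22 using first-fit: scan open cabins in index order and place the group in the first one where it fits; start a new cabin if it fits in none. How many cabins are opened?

  4 → cabin 1 (new)  [load 4/22]
  6 → cabin 1  [load 10/22]
  16 → cabin 2 (new)  [load 16/22]
  4 → cabin 1  [load 14/22]
  16 → cabin 3 (new)  [load 16/22]
  5 → cabin 1  [load 19/22]
  2 → cabin 1  [load 21/22]
  4 → cabin 2  [load 20/22]
  5 → cabin 3  [load 21/22]
  13 → cabin 4 (new)  [load 13/22]
  12 → cabin 5 (new)  [load 12/22]
  2 → cabin 2  [load 22/22]
  3 → cabin 4  [load 16/22]
5 cabins opened.

5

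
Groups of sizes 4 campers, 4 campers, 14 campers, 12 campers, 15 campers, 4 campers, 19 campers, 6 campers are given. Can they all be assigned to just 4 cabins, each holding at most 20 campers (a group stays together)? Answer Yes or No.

A valid assignment using 4 cabins:
  cabin 1: 19 = 19
  cabin 2: 15 + 4 = 19
  cabin 3: 14 + 6 = 20
  cabin 4: 12 + 4 + 4 = 20
Every load is within 20 campers, so 4 cabins suffice.

Yes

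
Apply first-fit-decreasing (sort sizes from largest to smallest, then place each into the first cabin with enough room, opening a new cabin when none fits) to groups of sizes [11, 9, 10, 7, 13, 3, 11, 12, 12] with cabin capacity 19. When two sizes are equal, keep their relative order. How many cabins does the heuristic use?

6

Sorted descending: 13, 12, 12, 11, 11, 10, 9, 7, 3.
  13 → cabin 1 (new)  [load 13/19]
  12 → cabin 2 (new)  [load 12/19]
  12 → cabin 3 (new)  [load 12/19]
  11 → cabin 4 (new)  [load 11/19]
  11 → cabin 5 (new)  [load 11/19]
  10 → cabin 6 (new)  [load 10/19]
  9 → cabin 6  [load 19/19]
  7 → cabin 2  [load 19/19]
  3 → cabin 1  [load 16/19]
6 cabins opened.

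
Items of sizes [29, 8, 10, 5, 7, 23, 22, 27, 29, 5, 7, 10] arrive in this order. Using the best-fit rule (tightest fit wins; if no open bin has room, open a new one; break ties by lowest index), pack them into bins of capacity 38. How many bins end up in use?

  29 → bin 1 (new)  [load 29/38]
  8 → bin 1  [load 37/38]
  10 → bin 2 (new)  [load 10/38]
  5 → bin 2  [load 15/38]
  7 → bin 2  [load 22/38]
  23 → bin 3 (new)  [load 23/38]
  22 → bin 4 (new)  [load 22/38]
  27 → bin 5 (new)  [load 27/38]
  29 → bin 6 (new)  [load 29/38]
  5 → bin 6  [load 34/38]
  7 → bin 5  [load 34/38]
  10 → bin 3  [load 33/38]
6 bins opened.

6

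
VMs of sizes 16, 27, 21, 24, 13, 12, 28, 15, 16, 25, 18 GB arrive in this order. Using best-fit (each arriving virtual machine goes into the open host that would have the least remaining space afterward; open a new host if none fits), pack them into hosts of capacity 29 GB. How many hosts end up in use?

  16 → host 1 (new)  [load 16/29]
  27 → host 2 (new)  [load 27/29]
  21 → host 3 (new)  [load 21/29]
  24 → host 4 (new)  [load 24/29]
  13 → host 1  [load 29/29]
  12 → host 5 (new)  [load 12/29]
  28 → host 6 (new)  [load 28/29]
  15 → host 5  [load 27/29]
  16 → host 7 (new)  [load 16/29]
  25 → host 8 (new)  [load 25/29]
  18 → host 9 (new)  [load 18/29]
9 hosts opened.

9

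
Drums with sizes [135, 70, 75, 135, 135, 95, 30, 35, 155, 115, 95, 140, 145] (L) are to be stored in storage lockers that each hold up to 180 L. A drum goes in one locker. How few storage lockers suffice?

9

Total = 155 + 145 + 140 + 135 + 135 + 135 + 115 + 95 + 95 + 75 + 70 + 35 + 30 = 1360 L.
Lower bound: ⌈1360/180⌉ = 8 storage lockers.
Also, 9 drums each exceed 90 L, and no two of those can share a locker, so at least 9 storage lockers are needed.
A packing using 9 storage lockers:
  locker 1: 155 = 155
  locker 2: 145 + 35 = 180
  locker 3: 140 + 30 = 170
  locker 4: 135 = 135
  locker 5: 135 = 135
  locker 6: 135 = 135
  locker 7: 115 = 115
  locker 8: 95 + 75 = 170
  locker 9: 95 + 70 = 165
This matches the lower bound, so 9 is optimal.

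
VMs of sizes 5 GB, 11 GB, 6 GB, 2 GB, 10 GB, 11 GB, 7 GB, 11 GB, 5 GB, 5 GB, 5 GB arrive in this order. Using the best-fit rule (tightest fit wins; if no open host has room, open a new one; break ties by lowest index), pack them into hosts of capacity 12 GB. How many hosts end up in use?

7

  5 → host 1 (new)  [load 5/12]
  11 → host 2 (new)  [load 11/12]
  6 → host 1  [load 11/12]
  2 → host 3 (new)  [load 2/12]
  10 → host 3  [load 12/12]
  11 → host 4 (new)  [load 11/12]
  7 → host 5 (new)  [load 7/12]
  11 → host 6 (new)  [load 11/12]
  5 → host 5  [load 12/12]
  5 → host 7 (new)  [load 5/12]
  5 → host 7  [load 10/12]
7 hosts opened.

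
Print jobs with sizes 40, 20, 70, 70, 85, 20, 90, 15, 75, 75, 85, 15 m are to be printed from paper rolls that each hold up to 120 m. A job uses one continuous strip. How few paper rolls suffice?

7

Total = 90 + 85 + 85 + 75 + 75 + 70 + 70 + 40 + 20 + 20 + 15 + 15 = 660 m.
Lower bound: ⌈660/120⌉ = 6 paper rolls.
Also, 7 print jobs each exceed 60 m, and no two of those can share a roll, so at least 7 paper rolls are needed.
A packing using 7 paper rolls:
  roll 1: 90 + 20 = 110
  roll 2: 85 + 20 + 15 = 120
  roll 3: 85 + 15 = 100
  roll 4: 75 + 40 = 115
  roll 5: 75 = 75
  roll 6: 70 = 70
  roll 7: 70 = 70
This matches the lower bound, so 7 is optimal.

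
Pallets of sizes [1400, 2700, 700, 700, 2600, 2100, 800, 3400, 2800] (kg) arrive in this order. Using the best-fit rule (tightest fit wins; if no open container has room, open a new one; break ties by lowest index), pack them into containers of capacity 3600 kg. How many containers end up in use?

  1400 → container 1 (new)  [load 1400/3600]
  2700 → container 2 (new)  [load 2700/3600]
  700 → container 2  [load 3400/3600]
  700 → container 1  [load 2100/3600]
  2600 → container 3 (new)  [load 2600/3600]
  2100 → container 4 (new)  [load 2100/3600]
  800 → container 3  [load 3400/3600]
  3400 → container 5 (new)  [load 3400/3600]
  2800 → container 6 (new)  [load 2800/3600]
6 containers opened.

6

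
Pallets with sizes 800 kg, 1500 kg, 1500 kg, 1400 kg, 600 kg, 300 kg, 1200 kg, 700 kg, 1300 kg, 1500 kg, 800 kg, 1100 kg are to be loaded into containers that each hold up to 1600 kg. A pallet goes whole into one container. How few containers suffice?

9

Total = 1500 + 1500 + 1500 + 1400 + 1300 + 1200 + 1100 + 800 + 800 + 700 + 600 + 300 = 12700 kg.
Lower bound: ⌈12700/1600⌉ = 8 containers.
A packing using 9 containers:
  container 1: 1500 = 1500
  container 2: 1500 = 1500
  container 3: 1500 = 1500
  container 4: 1400 = 1400
  container 5: 1300 + 300 = 1600
  container 6: 1200 = 1200
  container 7: 1100 = 1100
  container 8: 800 + 800 = 1600
  container 9: 700 + 600 = 1300
No arrangement into 8 containers stays within capacity, so 9 is optimal.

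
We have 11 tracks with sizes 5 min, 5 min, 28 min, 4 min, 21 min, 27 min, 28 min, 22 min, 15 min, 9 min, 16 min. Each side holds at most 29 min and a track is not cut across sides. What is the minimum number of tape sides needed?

7

Total = 28 + 28 + 27 + 22 + 21 + 16 + 15 + 9 + 5 + 5 + 4 = 180 min.
Lower bound: ⌈180/29⌉ = 7 tape sides.
A packing using 7 tape sides:
  side 1: 28 = 28
  side 2: 28 = 28
  side 3: 27 = 27
  side 4: 22 + 5 = 27
  side 5: 21 + 5 = 26
  side 6: 16 + 9 + 4 = 29
  side 7: 15 = 15
This matches the lower bound, so 7 is optimal.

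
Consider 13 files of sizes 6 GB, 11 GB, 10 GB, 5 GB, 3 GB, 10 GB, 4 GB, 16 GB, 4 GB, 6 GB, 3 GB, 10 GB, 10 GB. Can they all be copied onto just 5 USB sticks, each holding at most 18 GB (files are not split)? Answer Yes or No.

No

Total = 98 GB; ⌈98/18⌉ = 6.
At least 6 USB sticks are required, but only 5 are allowed.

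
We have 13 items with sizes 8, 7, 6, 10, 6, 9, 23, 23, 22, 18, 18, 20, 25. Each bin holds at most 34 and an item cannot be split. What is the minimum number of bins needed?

7

Total = 25 + 23 + 23 + 22 + 20 + 18 + 18 + 10 + 9 + 8 + 7 + 6 + 6 = 195.
Lower bound: ⌈195/34⌉ = 6 bins.
Also, 7 items each exceed 17, and no two of those can share a bin, so at least 7 bins are needed.
A packing using 7 bins:
  bin 1: 25 + 9 = 34
  bin 2: 23 + 10 = 33
  bin 3: 23 + 8 = 31
  bin 4: 22 + 7 = 29
  bin 5: 20 + 6 + 6 = 32
  bin 6: 18 = 18
  bin 7: 18 = 18
This matches the lower bound, so 7 is optimal.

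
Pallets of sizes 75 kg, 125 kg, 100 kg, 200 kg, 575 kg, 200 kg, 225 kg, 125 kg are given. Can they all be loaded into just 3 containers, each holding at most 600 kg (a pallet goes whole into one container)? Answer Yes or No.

A valid assignment using 3 containers:
  container 1: 575 = 575
  container 2: 225 + 200 + 125 = 550
  container 3: 200 + 125 + 100 + 75 = 500
Every load is within 600 kg, so 3 containers suffice.

Yes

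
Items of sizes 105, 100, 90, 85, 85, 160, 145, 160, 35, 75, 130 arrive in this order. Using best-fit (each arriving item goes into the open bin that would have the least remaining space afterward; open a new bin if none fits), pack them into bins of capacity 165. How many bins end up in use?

9

  105 → bin 1 (new)  [load 105/165]
  100 → bin 2 (new)  [load 100/165]
  90 → bin 3 (new)  [load 90/165]
  85 → bin 4 (new)  [load 85/165]
  85 → bin 5 (new)  [load 85/165]
  160 → bin 6 (new)  [load 160/165]
  145 → bin 7 (new)  [load 145/165]
  160 → bin 8 (new)  [load 160/165]
  35 → bin 1  [load 140/165]
  75 → bin 3  [load 165/165]
  130 → bin 9 (new)  [load 130/165]
9 bins opened.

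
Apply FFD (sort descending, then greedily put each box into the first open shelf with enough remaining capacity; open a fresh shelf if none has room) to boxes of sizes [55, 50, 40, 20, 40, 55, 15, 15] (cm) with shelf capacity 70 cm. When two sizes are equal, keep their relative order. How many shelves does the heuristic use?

5

Sorted descending: 55, 55, 50, 40, 40, 20, 15, 15.
  55 → shelf 1 (new)  [load 55/70]
  55 → shelf 2 (new)  [load 55/70]
  50 → shelf 3 (new)  [load 50/70]
  40 → shelf 4 (new)  [load 40/70]
  40 → shelf 5 (new)  [load 40/70]
  20 → shelf 3  [load 70/70]
  15 → shelf 1  [load 70/70]
  15 → shelf 2  [load 70/70]
5 shelves opened.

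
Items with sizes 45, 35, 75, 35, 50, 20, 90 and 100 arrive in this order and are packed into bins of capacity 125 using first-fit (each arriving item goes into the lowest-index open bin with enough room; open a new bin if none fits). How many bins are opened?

4

  45 → bin 1 (new)  [load 45/125]
  35 → bin 1  [load 80/125]
  75 → bin 2 (new)  [load 75/125]
  35 → bin 1  [load 115/125]
  50 → bin 2  [load 125/125]
  20 → bin 3 (new)  [load 20/125]
  90 → bin 3  [load 110/125]
  100 → bin 4 (new)  [load 100/125]
4 bins opened.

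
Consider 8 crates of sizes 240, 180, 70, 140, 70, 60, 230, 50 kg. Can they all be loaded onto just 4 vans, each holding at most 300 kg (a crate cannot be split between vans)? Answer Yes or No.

Yes

A valid assignment using 4 vans:
  van 1: 240 + 60 = 300
  van 2: 230 + 70 = 300
  van 3: 180 + 70 + 50 = 300
  van 4: 140 = 140
Every load is within 300 kg, so 4 vans suffice.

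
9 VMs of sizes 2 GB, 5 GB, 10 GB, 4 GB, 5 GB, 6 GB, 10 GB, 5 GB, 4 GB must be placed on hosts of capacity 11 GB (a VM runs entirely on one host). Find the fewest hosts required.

5

Total = 10 + 10 + 6 + 5 + 5 + 5 + 4 + 4 + 2 = 51 GB.
Lower bound: ⌈51/11⌉ = 5 hosts.
A packing using 5 hosts:
  host 1: 10 = 10
  host 2: 10 = 10
  host 3: 6 + 5 = 11
  host 4: 5 + 5 = 10
  host 5: 4 + 4 + 2 = 10
This matches the lower bound, so 5 is optimal.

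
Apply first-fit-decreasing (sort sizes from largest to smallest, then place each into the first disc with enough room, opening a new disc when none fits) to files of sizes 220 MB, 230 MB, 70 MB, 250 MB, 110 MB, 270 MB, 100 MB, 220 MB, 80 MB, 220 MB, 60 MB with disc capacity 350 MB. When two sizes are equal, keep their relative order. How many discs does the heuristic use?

6

Sorted descending: 270, 250, 230, 220, 220, 220, 110, 100, 80, 70, 60.
  270 → disc 1 (new)  [load 270/350]
  250 → disc 2 (new)  [load 250/350]
  230 → disc 3 (new)  [load 230/350]
  220 → disc 4 (new)  [load 220/350]
  220 → disc 5 (new)  [load 220/350]
  220 → disc 6 (new)  [load 220/350]
  110 → disc 3  [load 340/350]
  100 → disc 2  [load 350/350]
  80 → disc 1  [load 350/350]
  70 → disc 4  [load 290/350]
  60 → disc 4  [load 350/350]
6 discs opened.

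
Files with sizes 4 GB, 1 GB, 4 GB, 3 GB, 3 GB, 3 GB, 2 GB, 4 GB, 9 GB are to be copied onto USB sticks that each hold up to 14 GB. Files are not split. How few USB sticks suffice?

3

Total = 9 + 4 + 4 + 4 + 3 + 3 + 3 + 2 + 1 = 33 GB.
Lower bound: ⌈33/14⌉ = 3 USB sticks.
A packing using 3 USB sticks:
  USB stick 1: 9 + 4 + 1 = 14
  USB stick 2: 4 + 4 + 3 + 3 = 14
  USB stick 3: 3 + 2 = 5
This matches the lower bound, so 3 is optimal.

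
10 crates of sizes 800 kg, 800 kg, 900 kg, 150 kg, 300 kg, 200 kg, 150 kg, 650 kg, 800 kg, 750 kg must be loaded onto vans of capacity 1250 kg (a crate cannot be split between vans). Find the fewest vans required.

6

Total = 900 + 800 + 800 + 800 + 750 + 650 + 300 + 200 + 150 + 150 = 5500 kg.
Lower bound: ⌈5500/1250⌉ = 5 vans.
Also, 6 crates each exceed 625 kg, and no two of those can share a van, so at least 6 vans are needed.
A packing using 6 vans:
  van 1: 900 + 300 = 1200
  van 2: 800 + 200 + 150 = 1150
  van 3: 800 + 150 = 950
  van 4: 800 = 800
  van 5: 750 = 750
  van 6: 650 = 650
This matches the lower bound, so 6 is optimal.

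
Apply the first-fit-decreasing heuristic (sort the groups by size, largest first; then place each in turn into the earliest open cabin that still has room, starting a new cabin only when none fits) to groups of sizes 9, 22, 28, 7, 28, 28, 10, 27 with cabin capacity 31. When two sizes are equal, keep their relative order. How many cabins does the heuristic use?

6

Sorted descending: 28, 28, 28, 27, 22, 10, 9, 7.
  28 → cabin 1 (new)  [load 28/31]
  28 → cabin 2 (new)  [load 28/31]
  28 → cabin 3 (new)  [load 28/31]
  27 → cabin 4 (new)  [load 27/31]
  22 → cabin 5 (new)  [load 22/31]
  10 → cabin 6 (new)  [load 10/31]
  9 → cabin 5  [load 31/31]
  7 → cabin 6  [load 17/31]
6 cabins opened.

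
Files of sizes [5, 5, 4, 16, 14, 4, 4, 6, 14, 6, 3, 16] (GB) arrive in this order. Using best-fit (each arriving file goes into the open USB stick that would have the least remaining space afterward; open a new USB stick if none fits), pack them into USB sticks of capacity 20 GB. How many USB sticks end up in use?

5

  5 → USB stick 1 (new)  [load 5/20]
  5 → USB stick 1  [load 10/20]
  4 → USB stick 1  [load 14/20]
  16 → USB stick 2 (new)  [load 16/20]
  14 → USB stick 3 (new)  [load 14/20]
  4 → USB stick 2  [load 20/20]
  4 → USB stick 1  [load 18/20]
  6 → USB stick 3  [load 20/20]
  14 → USB stick 4 (new)  [load 14/20]
  6 → USB stick 4  [load 20/20]
  3 → USB stick 5 (new)  [load 3/20]
  16 → USB stick 5  [load 19/20]
5 USB sticks opened.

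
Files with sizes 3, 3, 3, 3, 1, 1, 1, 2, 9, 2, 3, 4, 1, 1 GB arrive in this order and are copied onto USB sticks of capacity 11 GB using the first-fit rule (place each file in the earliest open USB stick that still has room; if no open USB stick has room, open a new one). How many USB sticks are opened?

4

  3 → USB stick 1 (new)  [load 3/11]
  3 → USB stick 1  [load 6/11]
  3 → USB stick 1  [load 9/11]
  3 → USB stick 2 (new)  [load 3/11]
  1 → USB stick 1  [load 10/11]
  1 → USB stick 1  [load 11/11]
  1 → USB stick 2  [load 4/11]
  2 → USB stick 2  [load 6/11]
  9 → USB stick 3 (new)  [load 9/11]
  2 → USB stick 2  [load 8/11]
  3 → USB stick 2  [load 11/11]
  4 → USB stick 4 (new)  [load 4/11]
  1 → USB stick 3  [load 10/11]
  1 → USB stick 3  [load 11/11]
4 USB sticks opened.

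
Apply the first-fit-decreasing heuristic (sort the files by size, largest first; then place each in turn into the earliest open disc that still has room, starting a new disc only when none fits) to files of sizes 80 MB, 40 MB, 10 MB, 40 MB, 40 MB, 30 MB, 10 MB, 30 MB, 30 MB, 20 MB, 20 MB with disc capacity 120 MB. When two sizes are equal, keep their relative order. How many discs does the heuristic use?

Sorted descending: 80, 40, 40, 40, 30, 30, 30, 20, 20, 10, 10.
  80 → disc 1 (new)  [load 80/120]
  40 → disc 1  [load 120/120]
  40 → disc 2 (new)  [load 40/120]
  40 → disc 2  [load 80/120]
  30 → disc 2  [load 110/120]
  30 → disc 3 (new)  [load 30/120]
  30 → disc 3  [load 60/120]
  20 → disc 3  [load 80/120]
  20 → disc 3  [load 100/120]
  10 → disc 2  [load 120/120]
  10 → disc 3  [load 110/120]
3 discs opened.

3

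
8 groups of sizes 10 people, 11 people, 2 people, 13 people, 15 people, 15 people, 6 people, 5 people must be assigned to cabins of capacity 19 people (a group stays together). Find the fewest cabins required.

Total = 15 + 15 + 13 + 11 + 10 + 6 + 5 + 2 = 77 people.
Lower bound: ⌈77/19⌉ = 5 cabins.
A packing using 5 cabins:
  cabin 1: 15 + 2 = 17
  cabin 2: 15 = 15
  cabin 3: 13 + 6 = 19
  cabin 4: 11 + 5 = 16
  cabin 5: 10 = 10
This matches the lower bound, so 5 is optimal.

5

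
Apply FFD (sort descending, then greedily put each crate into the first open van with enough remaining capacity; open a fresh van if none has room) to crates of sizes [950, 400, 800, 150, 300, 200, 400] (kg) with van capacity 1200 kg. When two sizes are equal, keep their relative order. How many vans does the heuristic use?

3

Sorted descending: 950, 800, 400, 400, 300, 200, 150.
  950 → van 1 (new)  [load 950/1200]
  800 → van 2 (new)  [load 800/1200]
  400 → van 2  [load 1200/1200]
  400 → van 3 (new)  [load 400/1200]
  300 → van 3  [load 700/1200]
  200 → van 1  [load 1150/1200]
  150 → van 3  [load 850/1200]
3 vans opened.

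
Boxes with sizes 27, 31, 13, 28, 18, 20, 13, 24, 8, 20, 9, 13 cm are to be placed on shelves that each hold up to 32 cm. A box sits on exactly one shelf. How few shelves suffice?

Total = 31 + 28 + 27 + 24 + 20 + 20 + 18 + 13 + 13 + 13 + 9 + 8 = 224 cm.
Lower bound: ⌈224/32⌉ = 7 shelves.
A packing using 8 shelves:
  shelf 1: 31 = 31
  shelf 2: 28 = 28
  shelf 3: 27 = 27
  shelf 4: 24 + 8 = 32
  shelf 5: 20 + 9 = 29
  shelf 6: 20 = 20
  shelf 7: 18 + 13 = 31
  shelf 8: 13 + 13 = 26
No arrangement into 7 shelves stays within capacity, so 8 is optimal.

8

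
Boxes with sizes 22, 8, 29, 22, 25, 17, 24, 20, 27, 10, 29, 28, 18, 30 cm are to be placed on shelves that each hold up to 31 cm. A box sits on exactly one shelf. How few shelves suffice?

Total = 30 + 29 + 29 + 28 + 27 + 25 + 24 + 22 + 22 + 20 + 18 + 17 + 10 + 8 = 309 cm.
Lower bound: ⌈309/31⌉ = 10 shelves.
Also, 12 boxes each exceed 31/2 cm, and no two of those can share a shelf, so at least 12 shelves are needed.
A packing using 12 shelves:
  shelf 1: 30 = 30
  shelf 2: 29 = 29
  shelf 3: 29 = 29
  shelf 4: 28 = 28
  shelf 5: 27 = 27
  shelf 6: 25 = 25
  shelf 7: 24 = 24
  shelf 8: 22 + 8 = 30
  shelf 9: 22 = 22
  shelf 10: 20 + 10 = 30
  shelf 11: 18 = 18
  shelf 12: 17 = 17
This matches the lower bound, so 12 is optimal.

12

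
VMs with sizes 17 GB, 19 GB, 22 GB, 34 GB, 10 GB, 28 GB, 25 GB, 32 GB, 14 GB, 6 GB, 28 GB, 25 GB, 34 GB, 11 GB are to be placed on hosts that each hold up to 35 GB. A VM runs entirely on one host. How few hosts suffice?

10

Total = 34 + 34 + 32 + 28 + 28 + 25 + 25 + 22 + 19 + 17 + 14 + 11 + 10 + 6 = 305 GB.
Lower bound: ⌈305/35⌉ = 9 hosts.
A packing using 10 hosts:
  host 1: 34 = 34
  host 2: 34 = 34
  host 3: 32 = 32
  host 4: 28 + 6 = 34
  host 5: 28 = 28
  host 6: 25 + 10 = 35
  host 7: 25 = 25
  host 8: 22 + 11 = 33
  host 9: 19 + 14 = 33
  host 10: 17 = 17
No arrangement into 9 hosts stays within capacity, so 10 is optimal.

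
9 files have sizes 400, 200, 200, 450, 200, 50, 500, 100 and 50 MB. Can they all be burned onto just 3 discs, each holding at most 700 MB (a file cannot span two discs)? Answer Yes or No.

No

Total = 2150 MB; ⌈2150/700⌉ = 4.
At least 4 discs are required, but only 3 are allowed.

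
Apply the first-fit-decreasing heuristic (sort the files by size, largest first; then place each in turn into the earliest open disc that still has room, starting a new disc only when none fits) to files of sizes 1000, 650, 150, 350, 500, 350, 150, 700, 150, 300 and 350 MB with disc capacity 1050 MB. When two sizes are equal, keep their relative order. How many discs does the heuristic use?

Sorted descending: 1000, 700, 650, 500, 350, 350, 350, 300, 150, 150, 150.
  1000 → disc 1 (new)  [load 1000/1050]
  700 → disc 2 (new)  [load 700/1050]
  650 → disc 3 (new)  [load 650/1050]
  500 → disc 4 (new)  [load 500/1050]
  350 → disc 2  [load 1050/1050]
  350 → disc 3  [load 1000/1050]
  350 → disc 4  [load 850/1050]
  300 → disc 5 (new)  [load 300/1050]
  150 → disc 4  [load 1000/1050]
  150 → disc 5  [load 450/1050]
  150 → disc 5  [load 600/1050]
5 discs opened.

5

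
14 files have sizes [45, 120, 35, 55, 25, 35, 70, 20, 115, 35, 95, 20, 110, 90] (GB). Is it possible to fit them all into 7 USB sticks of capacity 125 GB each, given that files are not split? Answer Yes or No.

No

Total = 870 GB; ⌈870/125⌉ = 7.
The bound of 7 does not rule out 7, but exhaustive search shows no assignment into 7 USB sticks of capacity 125 GB exists — the minimum is 8.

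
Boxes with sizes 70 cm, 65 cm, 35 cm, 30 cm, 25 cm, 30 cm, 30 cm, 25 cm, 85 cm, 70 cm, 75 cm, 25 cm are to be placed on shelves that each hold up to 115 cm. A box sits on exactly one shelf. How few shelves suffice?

Total = 85 + 75 + 70 + 70 + 65 + 35 + 30 + 30 + 30 + 25 + 25 + 25 = 565 cm.
Lower bound: ⌈565/115⌉ = 5 shelves.
A packing using 6 shelves:
  shelf 1: 85 + 30 = 115
  shelf 2: 75 + 35 = 110
  shelf 3: 70 + 30 = 100
  shelf 4: 70 + 30 = 100
  shelf 5: 65 + 25 + 25 = 115
  shelf 6: 25 = 25
No arrangement into 5 shelves stays within capacity, so 6 is optimal.

6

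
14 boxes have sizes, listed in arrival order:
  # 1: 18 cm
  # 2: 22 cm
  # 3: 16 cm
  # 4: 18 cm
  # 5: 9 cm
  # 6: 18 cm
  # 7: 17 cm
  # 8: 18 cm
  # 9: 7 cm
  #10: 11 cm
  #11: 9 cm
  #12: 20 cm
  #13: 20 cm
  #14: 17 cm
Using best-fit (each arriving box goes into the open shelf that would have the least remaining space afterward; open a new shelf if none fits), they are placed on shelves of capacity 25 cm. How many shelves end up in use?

  18 → shelf 1 (new)  [load 18/25]
  22 → shelf 2 (new)  [load 22/25]
  16 → shelf 3 (new)  [load 16/25]
  18 → shelf 4 (new)  [load 18/25]
  9 → shelf 3  [load 25/25]
  18 → shelf 5 (new)  [load 18/25]
  17 → shelf 6 (new)  [load 17/25]
  18 → shelf 7 (new)  [load 18/25]
  7 → shelf 1  [load 25/25]
  11 → shelf 8 (new)  [load 11/25]
  9 → shelf 8  [load 20/25]
  20 → shelf 9 (new)  [load 20/25]
  20 → shelf 10 (new)  [load 20/25]
  17 → shelf 11 (new)  [load 17/25]
11 shelves opened.

11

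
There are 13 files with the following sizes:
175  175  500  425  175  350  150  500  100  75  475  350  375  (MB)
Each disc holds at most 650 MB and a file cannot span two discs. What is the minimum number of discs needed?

7

Total = 500 + 500 + 475 + 425 + 375 + 350 + 350 + 175 + 175 + 175 + 150 + 100 + 75 = 3825 MB.
Lower bound: ⌈3825/650⌉ = 6 discs.
Also, 7 files each exceed 325 MB, and no two of those can share a disc, so at least 7 discs are needed.
A packing using 7 discs:
  disc 1: 500 + 150 = 650
  disc 2: 500 + 100 = 600
  disc 3: 475 + 175 = 650
  disc 4: 425 + 175 = 600
  disc 5: 375 + 175 + 75 = 625
  disc 6: 350 = 350
  disc 7: 350 = 350
This matches the lower bound, so 7 is optimal.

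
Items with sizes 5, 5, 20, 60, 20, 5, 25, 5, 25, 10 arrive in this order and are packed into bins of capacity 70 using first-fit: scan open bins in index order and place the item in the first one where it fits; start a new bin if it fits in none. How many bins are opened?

  5 → bin 1 (new)  [load 5/70]
  5 → bin 1  [load 10/70]
  20 → bin 1  [load 30/70]
  60 → bin 2 (new)  [load 60/70]
  20 → bin 1  [load 50/70]
  5 → bin 1  [load 55/70]
  25 → bin 3 (new)  [load 25/70]
  5 → bin 1  [load 60/70]
  25 → bin 3  [load 50/70]
  10 → bin 1  [load 70/70]
3 bins opened.

3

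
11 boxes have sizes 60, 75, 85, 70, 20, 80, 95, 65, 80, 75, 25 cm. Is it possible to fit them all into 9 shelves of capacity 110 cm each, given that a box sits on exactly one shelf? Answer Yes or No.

A valid assignment using 9 shelves:
  shelf 1: 95 = 95
  shelf 2: 85 + 25 = 110
  shelf 3: 80 + 20 = 100
  shelf 4: 80 = 80
  shelf 5: 75 = 75
  shelf 6: 75 = 75
  shelf 7: 70 = 70
  shelf 8: 65 = 65
  shelf 9: 60 = 60
Every load is within 110 cm, so 9 shelves suffice.

Yes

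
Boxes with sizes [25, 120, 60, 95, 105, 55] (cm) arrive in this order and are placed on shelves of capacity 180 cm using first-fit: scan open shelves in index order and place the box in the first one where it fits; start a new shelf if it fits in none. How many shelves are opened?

3

  25 → shelf 1 (new)  [load 25/180]
  120 → shelf 1  [load 145/180]
  60 → shelf 2 (new)  [load 60/180]
  95 → shelf 2  [load 155/180]
  105 → shelf 3 (new)  [load 105/180]
  55 → shelf 3  [load 160/180]
3 shelves opened.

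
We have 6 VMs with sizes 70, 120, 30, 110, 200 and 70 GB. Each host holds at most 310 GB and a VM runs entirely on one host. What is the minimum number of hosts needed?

Total = 200 + 120 + 110 + 70 + 70 + 30 = 600 GB.
Lower bound: ⌈600/310⌉ = 2 hosts.
A packing using 2 hosts:
  host 1: 200 + 110 = 310
  host 2: 120 + 70 + 70 + 30 = 290
This matches the lower bound, so 2 is optimal.

2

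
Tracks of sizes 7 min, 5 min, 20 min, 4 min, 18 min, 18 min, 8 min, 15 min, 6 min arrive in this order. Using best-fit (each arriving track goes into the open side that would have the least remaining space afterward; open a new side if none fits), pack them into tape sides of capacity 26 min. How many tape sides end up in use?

5

  7 → side 1 (new)  [load 7/26]
  5 → side 1  [load 12/26]
  20 → side 2 (new)  [load 20/26]
  4 → side 2  [load 24/26]
  18 → side 3 (new)  [load 18/26]
  18 → side 4 (new)  [load 18/26]
  8 → side 3  [load 26/26]
  15 → side 5 (new)  [load 15/26]
  6 → side 4  [load 24/26]
5 tape sides opened.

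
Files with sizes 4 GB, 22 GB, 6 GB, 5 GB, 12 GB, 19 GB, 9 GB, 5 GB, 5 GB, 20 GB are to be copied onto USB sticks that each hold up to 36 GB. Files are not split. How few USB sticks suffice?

Total = 22 + 20 + 19 + 12 + 9 + 6 + 5 + 5 + 5 + 4 = 107 GB.
Lower bound: ⌈107/36⌉ = 3 USB sticks.
A packing using 3 USB sticks:
  USB stick 1: 22 + 9 + 5 = 36
  USB stick 2: 20 + 12 + 4 = 36
  USB stick 3: 19 + 6 + 5 + 5 = 35
This matches the lower bound, so 3 is optimal.

3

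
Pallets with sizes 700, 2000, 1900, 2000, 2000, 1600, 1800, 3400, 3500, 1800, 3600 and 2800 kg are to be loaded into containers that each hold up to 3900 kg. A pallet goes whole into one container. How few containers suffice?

8

Total = 3600 + 3500 + 3400 + 2800 + 2000 + 2000 + 2000 + 1900 + 1800 + 1800 + 1600 + 700 = 27100 kg.
Lower bound: ⌈27100/3900⌉ = 7 containers.
A packing using 8 containers:
  container 1: 3600 = 3600
  container 2: 3500 = 3500
  container 3: 3400 = 3400
  container 4: 2800 + 700 = 3500
  container 5: 2000 + 1900 = 3900
  container 6: 2000 + 1800 = 3800
  container 7: 2000 + 1800 = 3800
  container 8: 1600 = 1600
No arrangement into 7 containers stays within capacity, so 8 is optimal.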